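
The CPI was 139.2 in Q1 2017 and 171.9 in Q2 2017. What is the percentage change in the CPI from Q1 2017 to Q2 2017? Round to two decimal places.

Change = (171.9 − 139.2) / 139.2 × 100
       = 32.7 / 139.2 × 100 = 23.4914%

23.49%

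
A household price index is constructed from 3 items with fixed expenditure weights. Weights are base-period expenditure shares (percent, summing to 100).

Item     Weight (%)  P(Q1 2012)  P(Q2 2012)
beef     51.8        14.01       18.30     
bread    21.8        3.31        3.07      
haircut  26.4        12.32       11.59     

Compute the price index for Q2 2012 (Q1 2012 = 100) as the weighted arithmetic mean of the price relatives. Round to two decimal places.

beef: 51.8 × (18.30/14.01) = 51.8 × 1.306210 = 67.6617
bread: 21.8 × (3.07/3.31) = 21.8 × 0.927492 = 20.2193
haircut: 26.4 × (11.59/12.32) = 26.4 × 0.940747 = 24.8357
Index = Σ wᵢ·(p₁ᵢ/p₀ᵢ) = 67.6617 + 20.2193 + 24.8357 = 112.7167

112.72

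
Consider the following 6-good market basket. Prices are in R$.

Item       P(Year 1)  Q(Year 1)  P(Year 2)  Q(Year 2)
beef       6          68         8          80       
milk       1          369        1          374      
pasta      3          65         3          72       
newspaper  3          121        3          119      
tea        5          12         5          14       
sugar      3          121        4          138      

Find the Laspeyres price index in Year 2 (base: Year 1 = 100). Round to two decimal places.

114.62

Laspeyres price index uses base-period quantities as weights.
ΣP(Year 2)·Q(Year 1) = 8×68 + 1×369 + 3×65 + 3×121 + 5×12 + 4×121 = 544 + 369 + 195 + 363 + 60 + 484 = 2015
ΣP(Year 1)·Q(Year 1) = 6×68 + 1×369 + 3×65 + 3×121 + 5×12 + 3×121 = 408 + 369 + 195 + 363 + 60 + 363 = 1758
Index = 2015 / 1758 × 100 = 114.6189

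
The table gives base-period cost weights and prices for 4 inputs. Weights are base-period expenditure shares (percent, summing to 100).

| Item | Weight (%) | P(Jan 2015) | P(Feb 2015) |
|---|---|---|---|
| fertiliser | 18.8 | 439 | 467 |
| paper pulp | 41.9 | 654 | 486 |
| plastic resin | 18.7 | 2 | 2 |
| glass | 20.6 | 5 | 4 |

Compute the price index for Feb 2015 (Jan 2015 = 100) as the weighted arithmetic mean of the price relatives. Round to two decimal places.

fertiliser: 18.8 × (467/439) = 18.8 × 1.063781 = 19.9991
paper pulp: 41.9 × (486/654) = 41.9 × 0.743119 = 31.1367
plastic resin: 18.7 × (2/2) = 18.7 × 1.000000 = 18.7000
glass: 20.6 × (4/5) = 20.6 × 0.800000 = 16.4800
Index = Σ wᵢ·(p₁ᵢ/p₀ᵢ) = 19.9991 + 31.1367 + 18.7000 + 16.4800 = 86.3158

86.32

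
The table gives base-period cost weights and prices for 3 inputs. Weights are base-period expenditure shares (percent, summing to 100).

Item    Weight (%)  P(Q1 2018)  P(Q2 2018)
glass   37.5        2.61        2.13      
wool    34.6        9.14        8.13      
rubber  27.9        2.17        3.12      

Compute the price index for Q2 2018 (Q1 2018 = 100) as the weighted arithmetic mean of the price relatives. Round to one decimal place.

101.5

glass: 37.5 × (2.13/2.61) = 37.5 × 0.816092 = 30.6034
wool: 34.6 × (8.13/9.14) = 34.6 × 0.889497 = 30.7766
rubber: 27.9 × (3.12/2.17) = 27.9 × 1.437788 = 40.1143
Index = Σ wᵢ·(p₁ᵢ/p₀ᵢ) = 30.6034 + 30.7766 + 40.1143 = 101.4943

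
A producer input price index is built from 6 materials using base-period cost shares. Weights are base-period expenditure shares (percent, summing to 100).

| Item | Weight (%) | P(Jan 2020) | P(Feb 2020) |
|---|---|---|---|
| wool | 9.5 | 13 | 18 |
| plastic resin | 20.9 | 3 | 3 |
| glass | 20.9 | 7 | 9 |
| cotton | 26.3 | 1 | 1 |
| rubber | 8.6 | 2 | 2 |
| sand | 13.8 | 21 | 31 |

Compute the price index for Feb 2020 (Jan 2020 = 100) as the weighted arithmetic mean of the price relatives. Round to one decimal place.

116.2

wool: 9.5 × (18/13) = 9.5 × 1.384615 = 13.1538
plastic resin: 20.9 × (3/3) = 20.9 × 1.000000 = 20.9000
glass: 20.9 × (9/7) = 20.9 × 1.285714 = 26.8714
cotton: 26.3 × (1/1) = 26.3 × 1.000000 = 26.3000
rubber: 8.6 × (2/2) = 8.6 × 1.000000 = 8.6000
sand: 13.8 × (31/21) = 13.8 × 1.476190 = 20.3714
Index = Σ wᵢ·(p₁ᵢ/p₀ᵢ) = 13.1538 + 20.9000 + 26.8714 + 26.3000 + 8.6000 + 20.3714 = 116.1967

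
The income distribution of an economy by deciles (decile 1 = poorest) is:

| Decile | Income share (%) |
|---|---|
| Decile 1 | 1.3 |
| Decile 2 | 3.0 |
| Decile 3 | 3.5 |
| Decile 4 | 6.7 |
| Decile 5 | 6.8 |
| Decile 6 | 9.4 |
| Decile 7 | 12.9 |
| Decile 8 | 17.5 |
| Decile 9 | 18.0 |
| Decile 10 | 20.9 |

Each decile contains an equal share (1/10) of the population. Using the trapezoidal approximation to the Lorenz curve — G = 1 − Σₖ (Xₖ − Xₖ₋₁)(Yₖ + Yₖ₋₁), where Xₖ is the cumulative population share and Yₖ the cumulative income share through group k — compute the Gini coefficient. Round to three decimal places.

0.373

Cumulative income shares Yₖ: 0.0130, 0.0430, 0.0780, 0.1450, 0.2130, 0.3070, 0.4360, 0.6110, 0.7910, 1.0000
Σ (Xₖ−Xₖ₋₁)(Yₖ+Yₖ₋₁) = (1/10)(0.0130+0.0000) + (1/10)(0.0430+0.0130) + (1/10)(0.0780+0.0430) + (1/10)(0.1450+0.0780) + (1/10)(0.2130+0.1450) + (1/10)(0.3070+0.2130) + (1/10)(0.4360+0.3070) + (1/10)(0.6110+0.4360) + (1/10)(0.7910+0.6110) + (1/10)(1.0000+0.7910)
  = 0.0013 + 0.0056 + 0.0121 + 0.0223 + 0.0358 + 0.0520 + 0.0743 + 0.1047 + 0.1402 + 0.1791 = 0.6274
G = 1 − 0.6274 = 0.3726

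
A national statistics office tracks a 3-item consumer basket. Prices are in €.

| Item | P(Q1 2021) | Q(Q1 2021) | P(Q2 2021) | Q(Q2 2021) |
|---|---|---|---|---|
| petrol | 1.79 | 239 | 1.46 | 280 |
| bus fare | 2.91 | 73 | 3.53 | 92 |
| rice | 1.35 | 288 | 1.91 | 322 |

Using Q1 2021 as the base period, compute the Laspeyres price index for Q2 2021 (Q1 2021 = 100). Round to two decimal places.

Laspeyres price index uses base-period quantities as weights.
ΣP(Q2 2021)·Q(Q1 2021) = 1.46×239 + 3.53×73 + 1.91×288 = 348.94 + 257.69 + 550.08 = 1156.71
ΣP(Q1 2021)·Q(Q1 2021) = 1.79×239 + 2.91×73 + 1.35×288 = 427.81 + 212.43 + 388.8 = 1029.04
Index = 1156.71 / 1029.04 × 100 = 112.4067

112.41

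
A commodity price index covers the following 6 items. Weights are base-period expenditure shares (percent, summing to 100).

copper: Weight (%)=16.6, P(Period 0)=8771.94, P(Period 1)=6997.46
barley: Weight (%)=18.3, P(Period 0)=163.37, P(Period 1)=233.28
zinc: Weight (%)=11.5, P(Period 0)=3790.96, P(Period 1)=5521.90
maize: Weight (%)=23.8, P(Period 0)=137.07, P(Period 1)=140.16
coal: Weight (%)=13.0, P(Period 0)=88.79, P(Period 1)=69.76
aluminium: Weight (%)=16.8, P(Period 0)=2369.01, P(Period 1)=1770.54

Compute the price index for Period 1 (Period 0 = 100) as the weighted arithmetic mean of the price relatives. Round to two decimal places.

copper: 16.6 × (6997.46/8771.94) = 16.6 × 0.797710 = 13.2420
barley: 18.3 × (233.28/163.37) = 18.3 × 1.427924 = 26.1310
zinc: 11.5 × (5521.90/3790.96) = 11.5 × 1.456597 = 16.7509
maize: 23.8 × (140.16/137.07) = 23.8 × 1.022543 = 24.3365
coal: 13.0 × (69.76/88.79) = 13.0 × 0.785674 = 10.2138
aluminium: 16.8 × (1770.54/2369.01) = 16.8 × 0.747375 = 12.5559
Index = Σ wᵢ·(p₁ᵢ/p₀ᵢ) = 13.2420 + 26.1310 + 16.7509 + 24.3365 + 10.2138 + 12.5559 = 103.2301

103.23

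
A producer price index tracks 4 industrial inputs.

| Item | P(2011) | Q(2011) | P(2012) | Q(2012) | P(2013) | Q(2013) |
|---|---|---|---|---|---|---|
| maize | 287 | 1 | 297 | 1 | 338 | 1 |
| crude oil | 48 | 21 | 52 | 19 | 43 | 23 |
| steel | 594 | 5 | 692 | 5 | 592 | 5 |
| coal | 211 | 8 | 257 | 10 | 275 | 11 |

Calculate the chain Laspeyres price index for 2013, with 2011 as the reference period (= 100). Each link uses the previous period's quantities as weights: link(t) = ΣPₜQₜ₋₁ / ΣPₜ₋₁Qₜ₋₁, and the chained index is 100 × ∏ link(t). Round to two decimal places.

108.86

Link 2011→2012:
ΣP(2012)Q(2011) = 297×1 + 52×21 + 692×5 + 257×8 = 297 + 1092 + 3460 + 2056 = 6905
ΣP(2011)Q(2011) = 287×1 + 48×21 + 594×5 + 211×8 = 287 + 1008 + 2970 + 1688 = 5953
link = 6905/5953 = 1.159919
Link 2012→2013:
ΣP(2013)Q(2012) = 338×1 + 43×19 + 592×5 + 275×10 = 338 + 817 + 2960 + 2750 = 6865
ΣP(2012)Q(2012) = 297×1 + 52×19 + 692×5 + 257×10 = 297 + 988 + 3460 + 2570 = 7315
link = 6865/7315 = 0.938483
Chained index = 100 × 1.159919 × 0.938483 = 108.8564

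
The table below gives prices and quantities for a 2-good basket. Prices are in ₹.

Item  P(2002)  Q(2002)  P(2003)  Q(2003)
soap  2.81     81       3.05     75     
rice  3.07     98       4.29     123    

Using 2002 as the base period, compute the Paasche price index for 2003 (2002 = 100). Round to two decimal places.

Paasche price index uses current-period quantities as weights.
ΣP(2003)·Q(2003) = 3.05×75 + 4.29×123 = 228.75 + 527.67 = 756.42
ΣP(2002)·Q(2003) = 2.81×75 + 3.07×123 = 210.75 + 377.61 = 588.36
Index = 756.42 / 588.36 × 100 = 128.5641

128.56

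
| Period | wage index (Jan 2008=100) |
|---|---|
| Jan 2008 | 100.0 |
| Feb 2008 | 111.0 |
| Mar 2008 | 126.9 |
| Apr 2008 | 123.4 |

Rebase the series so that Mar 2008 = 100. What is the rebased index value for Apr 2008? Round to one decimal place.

97.2

Rebased(Apr 2008) = 123.4 / 126.9 × 100 = 97.2419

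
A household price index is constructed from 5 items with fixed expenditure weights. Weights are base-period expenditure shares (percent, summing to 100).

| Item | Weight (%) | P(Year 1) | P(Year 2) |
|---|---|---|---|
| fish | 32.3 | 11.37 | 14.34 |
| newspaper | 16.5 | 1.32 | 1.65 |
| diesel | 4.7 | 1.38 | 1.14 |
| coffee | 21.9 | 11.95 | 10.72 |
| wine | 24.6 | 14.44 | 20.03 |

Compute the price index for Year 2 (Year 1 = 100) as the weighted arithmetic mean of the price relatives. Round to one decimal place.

119.0

fish: 32.3 × (14.34/11.37) = 32.3 × 1.261214 = 40.7372
newspaper: 16.5 × (1.65/1.32) = 16.5 × 1.250000 = 20.6250
diesel: 4.7 × (1.14/1.38) = 4.7 × 0.826087 = 3.8826
coffee: 21.9 × (10.72/11.95) = 21.9 × 0.897071 = 19.6459
wine: 24.6 × (20.03/14.44) = 24.6 × 1.387119 = 34.1231
Index = Σ wᵢ·(p₁ᵢ/p₀ᵢ) = 40.7372 + 20.6250 + 3.8826 + 19.6459 + 34.1231 = 119.0138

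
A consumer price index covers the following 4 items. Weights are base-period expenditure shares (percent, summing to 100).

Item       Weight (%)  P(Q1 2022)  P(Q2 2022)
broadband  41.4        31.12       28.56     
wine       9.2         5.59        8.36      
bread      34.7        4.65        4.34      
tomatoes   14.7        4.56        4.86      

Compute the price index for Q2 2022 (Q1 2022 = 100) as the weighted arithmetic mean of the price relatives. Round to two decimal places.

broadband: 41.4 × (28.56/31.12) = 41.4 × 0.917738 = 37.9943
wine: 9.2 × (8.36/5.59) = 9.2 × 1.495528 = 13.7589
bread: 34.7 × (4.34/4.65) = 34.7 × 0.933333 = 32.3867
tomatoes: 14.7 × (4.86/4.56) = 14.7 × 1.065789 = 15.6671
Index = Σ wᵢ·(p₁ᵢ/p₀ᵢ) = 37.9943 + 13.7589 + 32.3867 + 15.6671 = 99.8070

99.81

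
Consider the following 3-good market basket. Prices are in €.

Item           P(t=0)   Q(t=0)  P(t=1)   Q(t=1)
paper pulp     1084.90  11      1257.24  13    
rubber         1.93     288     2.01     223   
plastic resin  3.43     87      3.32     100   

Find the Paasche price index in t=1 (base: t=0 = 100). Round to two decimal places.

115.11

Paasche price index uses current-period quantities as weights.
ΣP(t=1)·Q(t=1) = 1257.24×13 + 2.01×223 + 3.32×100 = 16344.12 + 448.23 + 332 = 17124.35
ΣP(t=0)·Q(t=1) = 1084.90×13 + 1.93×223 + 3.43×100 = 14103.7 + 430.39 + 343 = 14877.09
Index = 17124.35 / 14877.09 × 100 = 115.1055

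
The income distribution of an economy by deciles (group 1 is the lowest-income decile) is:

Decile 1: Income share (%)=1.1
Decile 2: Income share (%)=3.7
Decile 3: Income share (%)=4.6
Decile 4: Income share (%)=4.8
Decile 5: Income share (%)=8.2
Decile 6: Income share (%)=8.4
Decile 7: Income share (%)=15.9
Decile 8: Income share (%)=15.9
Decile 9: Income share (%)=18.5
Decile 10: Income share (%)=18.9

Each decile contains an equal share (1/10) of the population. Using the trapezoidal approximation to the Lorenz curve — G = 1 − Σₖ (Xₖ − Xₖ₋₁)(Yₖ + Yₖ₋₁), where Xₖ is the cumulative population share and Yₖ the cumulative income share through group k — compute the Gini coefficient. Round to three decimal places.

0.354

Cumulative income shares Yₖ: 0.0110, 0.0480, 0.0940, 0.1420, 0.2240, 0.3080, 0.4670, 0.6260, 0.8110, 1.0000
Σ (Xₖ−Xₖ₋₁)(Yₖ+Yₖ₋₁) = (1/10)(0.0110+0.0000) + (1/10)(0.0480+0.0110) + (1/10)(0.0940+0.0480) + (1/10)(0.1420+0.0940) + (1/10)(0.2240+0.1420) + (1/10)(0.3080+0.2240) + (1/10)(0.4670+0.3080) + (1/10)(0.6260+0.4670) + (1/10)(0.8110+0.6260) + (1/10)(1.0000+0.8110)
  = 0.0011 + 0.0059 + 0.0142 + 0.0236 + 0.0366 + 0.0532 + 0.0775 + 0.1093 + 0.1437 + 0.1811 = 0.6462
G = 1 − 0.6462 = 0.3538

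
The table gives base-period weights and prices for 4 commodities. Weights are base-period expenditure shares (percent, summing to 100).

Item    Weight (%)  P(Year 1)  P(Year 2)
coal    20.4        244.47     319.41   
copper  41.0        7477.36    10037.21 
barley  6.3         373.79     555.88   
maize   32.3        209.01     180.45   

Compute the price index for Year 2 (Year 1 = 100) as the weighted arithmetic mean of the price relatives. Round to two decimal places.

118.95

coal: 20.4 × (319.41/244.47) = 20.4 × 1.306541 = 26.6534
copper: 41.0 × (10037.21/7477.36) = 41.0 × 1.342347 = 55.0362
barley: 6.3 × (555.88/373.79) = 6.3 × 1.487145 = 9.3690
maize: 32.3 × (180.45/209.01) = 32.3 × 0.863356 = 27.8864
Index = Σ wᵢ·(p₁ᵢ/p₀ᵢ) = 26.6534 + 55.0362 + 9.3690 + 27.8864 = 118.9451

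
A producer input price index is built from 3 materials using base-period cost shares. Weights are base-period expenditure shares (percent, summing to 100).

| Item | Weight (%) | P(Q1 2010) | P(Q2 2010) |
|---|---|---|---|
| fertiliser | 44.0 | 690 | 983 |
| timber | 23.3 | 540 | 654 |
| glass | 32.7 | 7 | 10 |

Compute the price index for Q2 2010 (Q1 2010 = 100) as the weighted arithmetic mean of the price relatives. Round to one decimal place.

137.6

fertiliser: 44.0 × (983/690) = 44.0 × 1.424638 = 62.6841
timber: 23.3 × (654/540) = 23.3 × 1.211111 = 28.2189
glass: 32.7 × (10/7) = 32.7 × 1.428571 = 46.7143
Index = Σ wᵢ·(p₁ᵢ/p₀ᵢ) = 62.6841 + 28.2189 + 46.7143 = 137.6172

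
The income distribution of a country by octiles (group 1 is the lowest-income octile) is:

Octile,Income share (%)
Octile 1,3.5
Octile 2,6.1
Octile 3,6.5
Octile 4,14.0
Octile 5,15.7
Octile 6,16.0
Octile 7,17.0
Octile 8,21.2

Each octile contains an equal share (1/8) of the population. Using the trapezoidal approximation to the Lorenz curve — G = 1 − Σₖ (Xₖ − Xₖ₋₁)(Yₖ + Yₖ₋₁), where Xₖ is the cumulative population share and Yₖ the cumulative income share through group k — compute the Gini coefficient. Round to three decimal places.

0.261

Cumulative income shares Yₖ: 0.0350, 0.0960, 0.1610, 0.3010, 0.4580, 0.6180, 0.7880, 1.0000
Σ (Xₖ−Xₖ₋₁)(Yₖ+Yₖ₋₁) = (1/8)(0.0350+0.0000) + (1/8)(0.0960+0.0350) + (1/8)(0.1610+0.0960) + (1/8)(0.3010+0.1610) + (1/8)(0.4580+0.3010) + (1/8)(0.6180+0.4580) + (1/8)(0.7880+0.6180) + (1/8)(1.0000+0.7880)
  = 0.0044 + 0.0164 + 0.0321 + 0.0578 + 0.0949 + 0.1345 + 0.1758 + 0.2235 = 0.7393
G = 1 − 0.7393 = 0.2607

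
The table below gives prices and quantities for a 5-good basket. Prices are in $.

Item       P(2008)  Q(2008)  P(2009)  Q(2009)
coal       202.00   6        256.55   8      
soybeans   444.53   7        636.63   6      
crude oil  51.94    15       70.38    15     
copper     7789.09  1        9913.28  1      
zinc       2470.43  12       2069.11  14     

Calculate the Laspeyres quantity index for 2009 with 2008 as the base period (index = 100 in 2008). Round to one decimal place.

Laspeyres quantity index uses base-period prices as weights.
ΣP(2008)·Q(2009) = 202.00×8 + 444.53×6 + 51.94×15 + 7789.09×1 + 2470.43×14 = 1616 + 2667.18 + 779.1 + 7789.09 + 34586.02 = 47437.39
ΣP(2008)·Q(2008) = 202.00×6 + 444.53×7 + 51.94×15 + 7789.09×1 + 2470.43×12 = 1212 + 3111.71 + 779.1 + 7789.09 + 29645.16 = 42537.06
Index = 47437.39 / 42537.06 × 100 = 111.5201

111.5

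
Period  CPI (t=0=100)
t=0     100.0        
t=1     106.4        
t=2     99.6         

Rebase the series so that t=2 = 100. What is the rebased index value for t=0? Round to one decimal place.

Rebased(t=0) = 100.0 / 99.6 × 100 = 100.4016

100.4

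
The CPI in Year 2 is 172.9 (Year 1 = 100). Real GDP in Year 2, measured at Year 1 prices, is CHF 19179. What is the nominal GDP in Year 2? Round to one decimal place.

Nominal = Real × (Index/100) = 19179 × (172.9/100)
        = 19179 × 1.729 = 33160.4910

33160.5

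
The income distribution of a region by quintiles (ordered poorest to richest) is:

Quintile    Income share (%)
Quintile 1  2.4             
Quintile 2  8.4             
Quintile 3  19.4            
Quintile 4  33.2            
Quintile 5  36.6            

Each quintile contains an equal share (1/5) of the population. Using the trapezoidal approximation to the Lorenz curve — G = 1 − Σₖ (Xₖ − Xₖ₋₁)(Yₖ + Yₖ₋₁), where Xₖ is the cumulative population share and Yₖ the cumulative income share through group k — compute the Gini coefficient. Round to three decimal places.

0.373

Cumulative income shares Yₖ: 0.0240, 0.1080, 0.3020, 0.6340, 1.0000
Σ (Xₖ−Xₖ₋₁)(Yₖ+Yₖ₋₁) = (1/5)(0.0240+0.0000) + (1/5)(0.1080+0.0240) + (1/5)(0.3020+0.1080) + (1/5)(0.6340+0.3020) + (1/5)(1.0000+0.6340)
  = 0.0048 + 0.0264 + 0.0820 + 0.1872 + 0.3268 = 0.6272
G = 1 − 0.6272 = 0.3728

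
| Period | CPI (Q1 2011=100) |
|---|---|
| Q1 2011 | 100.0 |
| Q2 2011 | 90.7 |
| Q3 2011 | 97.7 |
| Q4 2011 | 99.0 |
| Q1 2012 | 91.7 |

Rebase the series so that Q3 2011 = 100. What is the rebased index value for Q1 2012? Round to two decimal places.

93.86

Rebased(Q1 2012) = 91.7 / 97.7 × 100 = 93.8588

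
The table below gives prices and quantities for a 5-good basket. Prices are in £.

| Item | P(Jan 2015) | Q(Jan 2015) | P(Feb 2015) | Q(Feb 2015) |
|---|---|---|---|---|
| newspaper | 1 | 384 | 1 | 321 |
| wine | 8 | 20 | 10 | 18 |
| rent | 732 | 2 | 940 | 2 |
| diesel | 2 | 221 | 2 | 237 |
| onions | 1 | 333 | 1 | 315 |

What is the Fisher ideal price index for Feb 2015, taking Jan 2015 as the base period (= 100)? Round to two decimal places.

116.51

Laspeyres component (base-period weights):
ΣP(Feb 2015)Q(Jan 2015) = 1×384 + 10×20 + 940×2 + 2×221 + 1×333 = 384 + 200 + 1880 + 442 + 333 = 3239
ΣP(Jan 2015)Q(Jan 2015) = 1×384 + 8×20 + 732×2 + 2×221 + 1×333 = 384 + 160 + 1464 + 442 + 333 = 2783
L = 3239 / 2783 × 100 = 116.3852
Paasche component (current-period weights):
ΣP(Feb 2015)Q(Feb 2015) = 1×321 + 10×18 + 940×2 + 2×237 + 1×315 = 321 + 180 + 1880 + 474 + 315 = 3170
ΣP(Jan 2015)Q(Feb 2015) = 1×321 + 8×18 + 732×2 + 2×237 + 1×315 = 321 + 144 + 1464 + 474 + 315 = 2718
P = 3170 / 2718 × 100 = 116.6299
Fisher = √(L × P) = √(116.3852 × 116.6299) = 116.5075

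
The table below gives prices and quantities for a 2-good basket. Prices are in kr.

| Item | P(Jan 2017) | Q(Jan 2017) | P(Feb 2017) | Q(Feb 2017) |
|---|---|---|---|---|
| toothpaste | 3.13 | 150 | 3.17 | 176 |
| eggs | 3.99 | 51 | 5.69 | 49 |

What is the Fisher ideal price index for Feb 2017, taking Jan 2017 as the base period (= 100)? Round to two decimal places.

112.94

Laspeyres component (base-period weights):
ΣP(Feb 2017)Q(Jan 2017) = 3.17×150 + 5.69×51 = 475.5 + 290.19 = 765.69
ΣP(Jan 2017)Q(Jan 2017) = 3.13×150 + 3.99×51 = 469.5 + 203.49 = 672.99
L = 765.69 / 672.99 × 100 = 113.7744
Paasche component (current-period weights):
ΣP(Feb 2017)Q(Feb 2017) = 3.17×176 + 5.69×49 = 557.92 + 278.81 = 836.73
ΣP(Jan 2017)Q(Feb 2017) = 3.13×176 + 3.99×49 = 550.88 + 195.51 = 746.39
P = 836.73 / 746.39 × 100 = 112.1036
Fisher = √(L × P) = √(113.7744 × 112.1036) = 112.9359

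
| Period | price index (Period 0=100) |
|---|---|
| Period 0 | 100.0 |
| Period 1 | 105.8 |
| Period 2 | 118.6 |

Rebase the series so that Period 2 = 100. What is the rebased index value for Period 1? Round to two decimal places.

89.21

Rebased(Period 1) = 105.8 / 118.6 × 100 = 89.2074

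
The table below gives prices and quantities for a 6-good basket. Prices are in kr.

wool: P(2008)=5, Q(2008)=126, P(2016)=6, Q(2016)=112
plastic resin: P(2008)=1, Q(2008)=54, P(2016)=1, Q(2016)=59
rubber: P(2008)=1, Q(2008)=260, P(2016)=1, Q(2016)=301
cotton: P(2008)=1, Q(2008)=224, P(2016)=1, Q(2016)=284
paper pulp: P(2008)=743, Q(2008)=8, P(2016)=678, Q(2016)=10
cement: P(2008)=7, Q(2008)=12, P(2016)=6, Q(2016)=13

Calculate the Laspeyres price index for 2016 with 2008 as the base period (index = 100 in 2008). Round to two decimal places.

Laspeyres price index uses base-period quantities as weights.
ΣP(2016)·Q(2008) = 6×126 + 1×54 + 1×260 + 1×224 + 678×8 + 6×12 = 756 + 54 + 260 + 224 + 5424 + 72 = 6790
ΣP(2008)·Q(2008) = 5×126 + 1×54 + 1×260 + 1×224 + 743×8 + 7×12 = 630 + 54 + 260 + 224 + 5944 + 84 = 7196
Index = 6790 / 7196 × 100 = 94.3580

94.36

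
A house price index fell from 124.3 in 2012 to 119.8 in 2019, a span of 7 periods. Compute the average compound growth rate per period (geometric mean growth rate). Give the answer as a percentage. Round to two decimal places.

Growth factor = (119.8/124.3)^(1/7) = (0.963797)^(1/7) = 0.994746
Growth rate = 0.994746 − 1 = -0.005254 = -0.5254%

-0.53%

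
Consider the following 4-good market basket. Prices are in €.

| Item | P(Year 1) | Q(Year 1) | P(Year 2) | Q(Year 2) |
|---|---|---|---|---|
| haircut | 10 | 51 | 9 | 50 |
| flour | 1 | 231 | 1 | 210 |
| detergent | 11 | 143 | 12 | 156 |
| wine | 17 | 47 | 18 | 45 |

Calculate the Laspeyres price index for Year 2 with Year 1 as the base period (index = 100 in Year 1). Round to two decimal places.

Laspeyres price index uses base-period quantities as weights.
ΣP(Year 2)·Q(Year 1) = 9×51 + 1×231 + 12×143 + 18×47 = 459 + 231 + 1716 + 846 = 3252
ΣP(Year 1)·Q(Year 1) = 10×51 + 1×231 + 11×143 + 17×47 = 510 + 231 + 1573 + 799 = 3113
Index = 3252 / 3113 × 100 = 104.4651

104.47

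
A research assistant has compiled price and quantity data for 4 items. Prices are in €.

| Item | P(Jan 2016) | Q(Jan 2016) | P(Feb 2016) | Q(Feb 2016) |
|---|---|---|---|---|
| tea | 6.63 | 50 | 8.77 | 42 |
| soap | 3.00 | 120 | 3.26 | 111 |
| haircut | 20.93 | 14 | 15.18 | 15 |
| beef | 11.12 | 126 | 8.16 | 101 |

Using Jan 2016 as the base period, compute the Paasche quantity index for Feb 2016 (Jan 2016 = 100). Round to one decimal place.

86.1

Paasche quantity index uses current-period prices as weights.
ΣP(Feb 2016)·Q(Feb 2016) = 8.77×42 + 3.26×111 + 15.18×15 + 8.16×101 = 368.34 + 361.86 + 227.7 + 824.16 = 1782.06
ΣP(Feb 2016)·Q(Jan 2016) = 8.77×50 + 3.26×120 + 15.18×14 + 8.16×126 = 438.5 + 391.2 + 212.52 + 1028.16 = 2070.38
Index = 1782.06 / 2070.38 × 100 = 86.0741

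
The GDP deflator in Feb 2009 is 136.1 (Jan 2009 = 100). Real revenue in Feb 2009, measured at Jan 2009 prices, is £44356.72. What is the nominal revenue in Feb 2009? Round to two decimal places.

Nominal = Real × (Index/100) = 44356.72 × (136.1/100)
        = 44356.72 × 1.361 = 60369.4959

60369.50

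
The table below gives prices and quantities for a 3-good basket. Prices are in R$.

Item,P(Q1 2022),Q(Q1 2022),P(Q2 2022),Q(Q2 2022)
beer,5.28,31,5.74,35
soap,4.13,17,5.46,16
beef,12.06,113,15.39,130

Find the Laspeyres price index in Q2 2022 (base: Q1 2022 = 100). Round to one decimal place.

Laspeyres price index uses base-period quantities as weights.
ΣP(Q2 2022)·Q(Q1 2022) = 5.74×31 + 5.46×17 + 15.39×113 = 177.94 + 92.82 + 1739.07 = 2009.83
ΣP(Q1 2022)·Q(Q1 2022) = 5.28×31 + 4.13×17 + 12.06×113 = 163.68 + 70.21 + 1362.78 = 1596.67
Index = 2009.83 / 1596.67 × 100 = 125.8764

125.9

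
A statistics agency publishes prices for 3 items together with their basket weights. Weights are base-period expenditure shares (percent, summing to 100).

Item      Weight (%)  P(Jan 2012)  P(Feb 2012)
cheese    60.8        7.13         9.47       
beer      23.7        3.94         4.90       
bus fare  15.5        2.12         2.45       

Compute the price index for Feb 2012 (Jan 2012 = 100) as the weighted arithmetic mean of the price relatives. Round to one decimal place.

128.1

cheese: 60.8 × (9.47/7.13) = 60.8 × 1.328191 = 80.7540
beer: 23.7 × (4.90/3.94) = 23.7 × 1.243655 = 29.4746
bus fare: 15.5 × (2.45/2.12) = 15.5 × 1.155660 = 17.9127
Index = Σ wᵢ·(p₁ᵢ/p₀ᵢ) = 80.7540 + 29.4746 + 17.9127 = 128.1414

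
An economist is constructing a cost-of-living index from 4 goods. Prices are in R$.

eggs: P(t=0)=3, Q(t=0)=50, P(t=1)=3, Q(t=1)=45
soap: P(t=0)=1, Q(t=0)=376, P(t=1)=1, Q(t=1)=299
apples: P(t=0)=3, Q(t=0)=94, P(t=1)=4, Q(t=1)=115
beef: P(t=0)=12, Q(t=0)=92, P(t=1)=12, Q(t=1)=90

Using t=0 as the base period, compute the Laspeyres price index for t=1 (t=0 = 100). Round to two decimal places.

Laspeyres price index uses base-period quantities as weights.
ΣP(t=1)·Q(t=0) = 3×50 + 1×376 + 4×94 + 12×92 = 150 + 376 + 376 + 1104 = 2006
ΣP(t=0)·Q(t=0) = 3×50 + 1×376 + 3×94 + 12×92 = 150 + 376 + 282 + 1104 = 1912
Index = 2006 / 1912 × 100 = 104.9163

104.92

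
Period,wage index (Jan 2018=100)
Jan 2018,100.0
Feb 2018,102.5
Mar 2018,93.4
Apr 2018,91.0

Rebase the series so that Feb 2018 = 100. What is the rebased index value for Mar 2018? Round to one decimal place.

91.1

Rebased(Mar 2018) = 93.4 / 102.5 × 100 = 91.1220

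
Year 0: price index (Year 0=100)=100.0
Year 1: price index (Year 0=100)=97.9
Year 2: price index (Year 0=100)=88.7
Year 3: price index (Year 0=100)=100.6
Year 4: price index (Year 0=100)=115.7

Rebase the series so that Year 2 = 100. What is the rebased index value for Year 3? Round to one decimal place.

113.4

Rebased(Year 3) = 100.6 / 88.7 × 100 = 113.4160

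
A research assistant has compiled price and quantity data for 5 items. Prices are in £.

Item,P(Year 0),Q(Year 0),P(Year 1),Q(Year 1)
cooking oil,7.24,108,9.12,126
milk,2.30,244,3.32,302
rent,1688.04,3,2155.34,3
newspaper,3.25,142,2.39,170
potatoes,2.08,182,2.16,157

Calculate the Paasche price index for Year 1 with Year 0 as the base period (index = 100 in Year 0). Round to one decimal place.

Paasche price index uses current-period quantities as weights.
ΣP(Year 1)·Q(Year 1) = 9.12×126 + 3.32×302 + 2155.34×3 + 2.39×170 + 2.16×157 = 1149.12 + 1002.64 + 6466.02 + 406.3 + 339.12 = 9363.2
ΣP(Year 0)·Q(Year 1) = 7.24×126 + 2.30×302 + 1688.04×3 + 3.25×170 + 2.08×157 = 912.24 + 694.6 + 5064.12 + 552.5 + 326.56 = 7550.02
Index = 9363.2 / 7550.02 × 100 = 124.0156

124.0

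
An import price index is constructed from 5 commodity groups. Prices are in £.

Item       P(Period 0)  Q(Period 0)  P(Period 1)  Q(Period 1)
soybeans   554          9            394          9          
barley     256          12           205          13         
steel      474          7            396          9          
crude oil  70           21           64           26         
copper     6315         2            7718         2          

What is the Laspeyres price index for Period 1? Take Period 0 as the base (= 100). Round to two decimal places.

100.32

Laspeyres price index uses base-period quantities as weights.
ΣP(Period 1)·Q(Period 0) = 394×9 + 205×12 + 396×7 + 64×21 + 7718×2 = 3546 + 2460 + 2772 + 1344 + 15436 = 25558
ΣP(Period 0)·Q(Period 0) = 554×9 + 256×12 + 474×7 + 70×21 + 6315×2 = 4986 + 3072 + 3318 + 1470 + 12630 = 25476
Index = 25558 / 25476 × 100 = 100.3219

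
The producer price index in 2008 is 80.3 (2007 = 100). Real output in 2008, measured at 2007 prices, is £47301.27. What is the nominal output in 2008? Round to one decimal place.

37982.9

Nominal = Real × (Index/100) = 47301.27 × (80.3/100)
        = 47301.27 × 0.803 = 37982.9198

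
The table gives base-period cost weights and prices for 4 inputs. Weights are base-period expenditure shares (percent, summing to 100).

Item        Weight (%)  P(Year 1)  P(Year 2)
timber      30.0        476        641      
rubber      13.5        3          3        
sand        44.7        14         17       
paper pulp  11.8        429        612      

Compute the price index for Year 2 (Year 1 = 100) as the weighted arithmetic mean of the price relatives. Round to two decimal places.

125.01

timber: 30.0 × (641/476) = 30.0 × 1.346639 = 40.3992
rubber: 13.5 × (3/3) = 13.5 × 1.000000 = 13.5000
sand: 44.7 × (17/14) = 44.7 × 1.214286 = 54.2786
paper pulp: 11.8 × (612/429) = 11.8 × 1.426573 = 16.8336
Index = Σ wᵢ·(p₁ᵢ/p₀ᵢ) = 40.3992 + 13.5000 + 54.2786 + 16.8336 = 125.0113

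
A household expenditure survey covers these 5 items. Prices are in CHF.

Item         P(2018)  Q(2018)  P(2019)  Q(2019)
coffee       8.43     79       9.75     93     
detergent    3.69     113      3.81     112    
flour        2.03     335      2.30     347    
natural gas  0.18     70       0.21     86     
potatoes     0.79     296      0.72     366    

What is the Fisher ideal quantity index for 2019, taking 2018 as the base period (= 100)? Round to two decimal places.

109.77

Laspeyres component (base-period weights):
ΣP(2018)Q(2019) = 8.43×93 + 3.69×112 + 2.03×347 + 0.18×86 + 0.79×366 = 783.99 + 413.28 + 704.41 + 15.48 + 289.14 = 2206.3
ΣP(2018)Q(2018) = 8.43×79 + 3.69×113 + 2.03×335 + 0.18×70 + 0.79×296 = 665.97 + 416.97 + 680.05 + 12.6 + 233.84 = 2009.43
L = 2206.3 / 2009.43 × 100 = 109.7973
Paasche component (current-period weights):
ΣP(2019)Q(2019) = 9.75×93 + 3.81×112 + 2.30×347 + 0.21×86 + 0.72×366 = 906.75 + 426.72 + 798.1 + 18.06 + 263.52 = 2413.15
ΣP(2019)Q(2018) = 9.75×79 + 3.81×113 + 2.30×335 + 0.21×70 + 0.72×296 = 770.25 + 430.53 + 770.5 + 14.7 + 213.12 = 2199.1
P = 2413.15 / 2199.1 × 100 = 109.7335
Fisher = √(L × P) = √(109.7973 × 109.7335) = 109.7654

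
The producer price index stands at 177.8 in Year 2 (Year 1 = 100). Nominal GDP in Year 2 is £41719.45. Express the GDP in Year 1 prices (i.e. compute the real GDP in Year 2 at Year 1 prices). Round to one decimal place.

Real = Nominal ÷ (Index/100) = 41719.45 ÷ (177.8/100)
     = 41719.45 ÷ 1.778 = 23464.2576

23464.3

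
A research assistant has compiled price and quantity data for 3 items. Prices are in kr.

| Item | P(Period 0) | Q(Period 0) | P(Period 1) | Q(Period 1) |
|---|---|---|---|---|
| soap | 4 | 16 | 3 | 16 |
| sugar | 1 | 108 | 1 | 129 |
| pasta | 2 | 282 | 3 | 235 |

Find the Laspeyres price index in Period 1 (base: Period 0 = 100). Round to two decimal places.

136.14

Laspeyres price index uses base-period quantities as weights.
ΣP(Period 1)·Q(Period 0) = 3×16 + 1×108 + 3×282 = 48 + 108 + 846 = 1002
ΣP(Period 0)·Q(Period 0) = 4×16 + 1×108 + 2×282 = 64 + 108 + 564 = 736
Index = 1002 / 736 × 100 = 136.1413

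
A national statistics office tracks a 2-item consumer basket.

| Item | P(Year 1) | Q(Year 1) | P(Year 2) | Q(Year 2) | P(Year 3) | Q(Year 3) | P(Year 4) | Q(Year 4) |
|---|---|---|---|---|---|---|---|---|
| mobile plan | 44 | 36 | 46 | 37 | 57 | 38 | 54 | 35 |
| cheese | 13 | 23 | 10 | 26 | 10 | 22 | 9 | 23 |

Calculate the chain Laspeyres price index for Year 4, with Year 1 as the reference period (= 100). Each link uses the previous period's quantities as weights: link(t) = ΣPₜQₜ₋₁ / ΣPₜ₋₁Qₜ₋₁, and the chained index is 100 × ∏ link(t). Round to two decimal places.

Link Year 1→Year 2:
ΣP(Year 2)Q(Year 1) = 46×36 + 10×23 = 1656 + 230 = 1886
ΣP(Year 1)Q(Year 1) = 44×36 + 13×23 = 1584 + 299 = 1883
link = 1886/1883 = 1.001593
Link Year 2→Year 3:
ΣP(Year 3)Q(Year 2) = 57×37 + 10×26 = 2109 + 260 = 2369
ΣP(Year 2)Q(Year 2) = 46×37 + 10×26 = 1702 + 260 = 1962
link = 2369/1962 = 1.207441
Link Year 3→Year 4:
ΣP(Year 4)Q(Year 3) = 54×38 + 9×22 = 2052 + 198 = 2250
ΣP(Year 3)Q(Year 3) = 57×38 + 10×22 = 2166 + 220 = 2386
link = 2250/2386 = 0.943001
Chained index = 100 × 1.001593 × 1.207441 × 0.943001 = 114.0432

114.04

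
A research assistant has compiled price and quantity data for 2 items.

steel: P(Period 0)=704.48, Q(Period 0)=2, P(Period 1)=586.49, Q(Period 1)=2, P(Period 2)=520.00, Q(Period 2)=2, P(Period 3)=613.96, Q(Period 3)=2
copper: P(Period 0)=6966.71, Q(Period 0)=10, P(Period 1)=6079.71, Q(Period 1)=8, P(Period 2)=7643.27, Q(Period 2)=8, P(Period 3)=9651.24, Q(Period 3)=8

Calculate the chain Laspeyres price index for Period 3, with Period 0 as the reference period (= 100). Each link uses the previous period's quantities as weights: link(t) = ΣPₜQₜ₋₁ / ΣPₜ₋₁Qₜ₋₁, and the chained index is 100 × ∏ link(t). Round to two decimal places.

137.30

Link Period 0→Period 1:
ΣP(Period 1)Q(Period 0) = 586.49×2 + 6079.71×10 = 1172.98 + 60797.1 = 61970.08
ΣP(Period 0)Q(Period 0) = 704.48×2 + 6966.71×10 = 1408.96 + 69667.1 = 71076.06
link = 61970.08/71076.06 = 0.871884
Link Period 1→Period 2:
ΣP(Period 2)Q(Period 1) = 520.00×2 + 7643.27×8 = 1040 + 61146.16 = 62186.16
ΣP(Period 1)Q(Period 1) = 586.49×2 + 6079.71×8 = 1172.98 + 48637.68 = 49810.66
link = 62186.16/49810.66 = 1.248451
Link Period 2→Period 3:
ΣP(Period 3)Q(Period 2) = 613.96×2 + 9651.24×8 = 1227.92 + 77209.92 = 78437.84
ΣP(Period 2)Q(Period 2) = 520.00×2 + 7643.27×8 = 1040 + 61146.16 = 62186.16
link = 78437.84/62186.16 = 1.261339
Chained index = 100 × 0.871884 × 1.248451 × 1.261339 = 137.2973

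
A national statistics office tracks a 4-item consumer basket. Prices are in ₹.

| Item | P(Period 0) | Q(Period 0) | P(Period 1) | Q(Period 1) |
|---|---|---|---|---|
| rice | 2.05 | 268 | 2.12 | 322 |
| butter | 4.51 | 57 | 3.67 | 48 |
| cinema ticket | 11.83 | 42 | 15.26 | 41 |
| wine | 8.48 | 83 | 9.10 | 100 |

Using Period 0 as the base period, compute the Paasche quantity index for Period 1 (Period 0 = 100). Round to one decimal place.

110.2

Paasche quantity index uses current-period prices as weights.
ΣP(Period 1)·Q(Period 1) = 2.12×322 + 3.67×48 + 15.26×41 + 9.10×100 = 682.64 + 176.16 + 625.66 + 910 = 2394.46
ΣP(Period 1)·Q(Period 0) = 2.12×268 + 3.67×57 + 15.26×42 + 9.10×83 = 568.16 + 209.19 + 640.92 + 755.3 = 2173.57
Index = 2394.46 / 2173.57 × 100 = 110.1625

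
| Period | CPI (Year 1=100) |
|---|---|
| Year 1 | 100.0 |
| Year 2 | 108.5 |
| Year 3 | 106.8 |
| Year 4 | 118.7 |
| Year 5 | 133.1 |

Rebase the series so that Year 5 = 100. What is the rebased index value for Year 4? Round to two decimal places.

Rebased(Year 4) = 118.7 / 133.1 × 100 = 89.1811

89.18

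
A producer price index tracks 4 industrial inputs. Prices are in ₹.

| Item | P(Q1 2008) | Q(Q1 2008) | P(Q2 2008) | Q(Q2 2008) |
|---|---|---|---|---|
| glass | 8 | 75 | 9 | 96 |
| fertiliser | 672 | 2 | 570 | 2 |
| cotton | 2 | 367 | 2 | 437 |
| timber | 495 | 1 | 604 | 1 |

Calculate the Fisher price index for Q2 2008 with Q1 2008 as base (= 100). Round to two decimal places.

99.70

Laspeyres component (base-period weights):
ΣP(Q2 2008)Q(Q1 2008) = 9×75 + 570×2 + 2×367 + 604×1 = 675 + 1140 + 734 + 604 = 3153
ΣP(Q1 2008)Q(Q1 2008) = 8×75 + 672×2 + 2×367 + 495×1 = 600 + 1344 + 734 + 495 = 3173
L = 3153 / 3173 × 100 = 99.3697
Paasche component (current-period weights):
ΣP(Q2 2008)Q(Q2 2008) = 9×96 + 570×2 + 2×437 + 604×1 = 864 + 1140 + 874 + 604 = 3482
ΣP(Q1 2008)Q(Q2 2008) = 8×96 + 672×2 + 2×437 + 495×1 = 768 + 1344 + 874 + 495 = 3481
P = 3482 / 3481 × 100 = 100.0287
Fisher = √(L × P) = √(99.3697 × 100.0287) = 99.6987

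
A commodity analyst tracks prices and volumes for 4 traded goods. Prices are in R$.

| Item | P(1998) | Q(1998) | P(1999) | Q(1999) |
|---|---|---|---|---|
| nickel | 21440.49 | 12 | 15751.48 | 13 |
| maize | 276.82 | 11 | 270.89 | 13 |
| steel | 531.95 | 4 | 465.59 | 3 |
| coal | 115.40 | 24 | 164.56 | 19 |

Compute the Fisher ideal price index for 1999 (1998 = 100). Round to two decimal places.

74.48

Laspeyres component (base-period weights):
ΣP(1999)Q(1998) = 15751.48×12 + 270.89×11 + 465.59×4 + 164.56×24 = 189017.76 + 2979.79 + 1862.36 + 3949.44 = 197809.35
ΣP(1998)Q(1998) = 21440.49×12 + 276.82×11 + 531.95×4 + 115.40×24 = 257285.88 + 3045.02 + 2127.8 + 2769.6 = 265228.3
L = 197809.35 / 265228.3 × 100 = 74.5808
Paasche component (current-period weights):
ΣP(1999)Q(1999) = 15751.48×13 + 270.89×13 + 465.59×3 + 164.56×19 = 204769.24 + 3521.57 + 1396.77 + 3126.64 = 212814.22
ΣP(1998)Q(1999) = 21440.49×13 + 276.82×13 + 531.95×3 + 115.40×19 = 278726.37 + 3598.66 + 1595.85 + 2192.6 = 286113.48
P = 212814.22 / 286113.48 × 100 = 74.3811
Fisher = √(L × P) = √(74.5808 × 74.3811) = 74.4809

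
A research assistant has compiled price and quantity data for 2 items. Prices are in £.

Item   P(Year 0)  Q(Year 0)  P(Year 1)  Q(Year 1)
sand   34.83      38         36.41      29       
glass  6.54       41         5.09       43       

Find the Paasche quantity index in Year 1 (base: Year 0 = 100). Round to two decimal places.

80.06

Paasche quantity index uses current-period prices as weights.
ΣP(Year 1)·Q(Year 1) = 36.41×29 + 5.09×43 = 1055.89 + 218.87 = 1274.76
ΣP(Year 1)·Q(Year 0) = 36.41×38 + 5.09×41 = 1383.58 + 208.69 = 1592.27
Index = 1274.76 / 1592.27 × 100 = 80.0593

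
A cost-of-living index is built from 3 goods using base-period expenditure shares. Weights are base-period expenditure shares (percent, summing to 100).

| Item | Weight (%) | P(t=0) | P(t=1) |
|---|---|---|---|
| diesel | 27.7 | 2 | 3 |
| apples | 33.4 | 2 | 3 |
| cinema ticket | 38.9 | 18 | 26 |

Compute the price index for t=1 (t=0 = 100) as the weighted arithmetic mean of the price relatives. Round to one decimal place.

147.8

diesel: 27.7 × (3/2) = 27.7 × 1.500000 = 41.5500
apples: 33.4 × (3/2) = 33.4 × 1.500000 = 50.1000
cinema ticket: 38.9 × (26/18) = 38.9 × 1.444444 = 56.1889
Index = Σ wᵢ·(p₁ᵢ/p₀ᵢ) = 41.5500 + 50.1000 + 56.1889 = 147.8389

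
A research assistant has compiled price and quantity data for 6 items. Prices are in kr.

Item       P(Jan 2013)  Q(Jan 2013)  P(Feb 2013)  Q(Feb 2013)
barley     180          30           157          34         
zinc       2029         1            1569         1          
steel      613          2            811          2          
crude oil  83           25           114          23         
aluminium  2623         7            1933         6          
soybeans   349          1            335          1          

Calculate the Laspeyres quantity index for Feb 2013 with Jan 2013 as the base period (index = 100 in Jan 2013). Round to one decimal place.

93.0

Laspeyres quantity index uses base-period prices as weights.
ΣP(Jan 2013)·Q(Feb 2013) = 180×34 + 2029×1 + 613×2 + 83×23 + 2623×6 + 349×1 = 6120 + 2029 + 1226 + 1909 + 15738 + 349 = 27371
ΣP(Jan 2013)·Q(Jan 2013) = 180×30 + 2029×1 + 613×2 + 83×25 + 2623×7 + 349×1 = 5400 + 2029 + 1226 + 2075 + 18361 + 349 = 29440
Index = 27371 / 29440 × 100 = 92.9721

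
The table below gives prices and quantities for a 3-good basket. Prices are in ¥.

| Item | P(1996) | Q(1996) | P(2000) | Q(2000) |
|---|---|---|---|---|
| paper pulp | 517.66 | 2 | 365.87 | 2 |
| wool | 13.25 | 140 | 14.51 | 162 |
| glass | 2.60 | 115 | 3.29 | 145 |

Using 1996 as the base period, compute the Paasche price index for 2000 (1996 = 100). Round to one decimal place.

Paasche price index uses current-period quantities as weights.
ΣP(2000)·Q(2000) = 365.87×2 + 14.51×162 + 3.29×145 = 731.74 + 2350.62 + 477.05 = 3559.41
ΣP(1996)·Q(2000) = 517.66×2 + 13.25×162 + 2.60×145 = 1035.32 + 2146.5 + 377 = 3558.82
Index = 3559.41 / 3558.82 × 100 = 100.0166

100.0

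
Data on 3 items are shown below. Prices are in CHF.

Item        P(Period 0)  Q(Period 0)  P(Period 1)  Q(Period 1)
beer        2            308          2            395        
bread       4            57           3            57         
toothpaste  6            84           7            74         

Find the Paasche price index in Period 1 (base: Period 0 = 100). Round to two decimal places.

101.16

Paasche price index uses current-period quantities as weights.
ΣP(Period 1)·Q(Period 1) = 2×395 + 3×57 + 7×74 = 790 + 171 + 518 = 1479
ΣP(Period 0)·Q(Period 1) = 2×395 + 4×57 + 6×74 = 790 + 228 + 444 = 1462
Index = 1479 / 1462 × 100 = 101.1628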